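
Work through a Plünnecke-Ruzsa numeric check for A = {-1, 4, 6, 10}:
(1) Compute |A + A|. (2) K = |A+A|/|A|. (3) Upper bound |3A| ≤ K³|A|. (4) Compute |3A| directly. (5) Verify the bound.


|A| = 4.
Step 1: Compute A + A by enumerating all 16 pairs.
A + A = {-2, 3, 5, 8, 9, 10, 12, 14, 16, 20}, so |A + A| = 10.
Step 2: Doubling constant K = |A + A|/|A| = 10/4 = 10/4 ≈ 2.5000.
Step 3: Plünnecke-Ruzsa gives |3A| ≤ K³·|A| = (2.5000)³ · 4 ≈ 62.5000.
Step 4: Compute 3A = A + A + A directly by enumerating all triples (a,b,c) ∈ A³; |3A| = 19.
Step 5: Check 19 ≤ 62.5000? Yes ✓.

K = 10/4, Plünnecke-Ruzsa bound K³|A| ≈ 62.5000, |3A| = 19, inequality holds.


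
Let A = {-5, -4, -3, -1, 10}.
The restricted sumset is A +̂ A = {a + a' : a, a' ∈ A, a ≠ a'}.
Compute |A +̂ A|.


Restricted sumset: A +̂ A = {a + a' : a ∈ A, a' ∈ A, a ≠ a'}.
Equivalently, take A + A and drop any sum 2a that is achievable ONLY as a + a for a ∈ A (i.e. sums representable only with equal summands).
Enumerate pairs (a, a') with a < a' (symmetric, so each unordered pair gives one sum; this covers all a ≠ a'):
  -5 + -4 = -9
  -5 + -3 = -8
  -5 + -1 = -6
  -5 + 10 = 5
  -4 + -3 = -7
  -4 + -1 = -5
  -4 + 10 = 6
  -3 + -1 = -4
  -3 + 10 = 7
  -1 + 10 = 9
Collected distinct sums: {-9, -8, -7, -6, -5, -4, 5, 6, 7, 9}
|A +̂ A| = 10
(Reference bound: |A +̂ A| ≥ 2|A| - 3 for |A| ≥ 2, with |A| = 5 giving ≥ 7.)

|A +̂ A| = 10


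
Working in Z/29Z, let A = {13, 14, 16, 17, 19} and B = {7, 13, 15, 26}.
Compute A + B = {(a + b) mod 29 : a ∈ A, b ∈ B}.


Work in Z/29Z: reduce every sum a + b modulo 29.
Enumerate all 20 pairs:
a = 13: 13+7=20, 13+13=26, 13+15=28, 13+26=10
a = 14: 14+7=21, 14+13=27, 14+15=0, 14+26=11
a = 16: 16+7=23, 16+13=0, 16+15=2, 16+26=13
a = 17: 17+7=24, 17+13=1, 17+15=3, 17+26=14
a = 19: 19+7=26, 19+13=3, 19+15=5, 19+26=16
Distinct residues collected: {0, 1, 2, 3, 5, 10, 11, 13, 14, 16, 20, 21, 23, 24, 26, 27, 28}
|A + B| = 17 (out of 29 total residues).

A + B = {0, 1, 2, 3, 5, 10, 11, 13, 14, 16, 20, 21, 23, 24, 26, 27, 28}


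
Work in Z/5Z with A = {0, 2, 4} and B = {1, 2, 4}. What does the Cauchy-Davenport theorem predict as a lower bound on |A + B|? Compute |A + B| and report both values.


Cauchy-Davenport: |A + B| ≥ min(p, |A| + |B| - 1) for A, B nonempty in Z/pZ.
|A| = 3, |B| = 3, p = 5.
CD lower bound = min(5, 3 + 3 - 1) = min(5, 5) = 5.
Compute A + B mod 5 directly:
a = 0: 0+1=1, 0+2=2, 0+4=4
a = 2: 2+1=3, 2+2=4, 2+4=1
a = 4: 4+1=0, 4+2=1, 4+4=3
A + B = {0, 1, 2, 3, 4}, so |A + B| = 5.
Verify: 5 ≥ 5? Yes ✓.

CD lower bound = 5, actual |A + B| = 5.


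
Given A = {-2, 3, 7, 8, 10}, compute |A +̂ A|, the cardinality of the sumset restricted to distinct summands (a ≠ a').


Restricted sumset: A +̂ A = {a + a' : a ∈ A, a' ∈ A, a ≠ a'}.
Equivalently, take A + A and drop any sum 2a that is achievable ONLY as a + a for a ∈ A (i.e. sums representable only with equal summands).
Enumerate pairs (a, a') with a < a' (symmetric, so each unordered pair gives one sum; this covers all a ≠ a'):
  -2 + 3 = 1
  -2 + 7 = 5
  -2 + 8 = 6
  -2 + 10 = 8
  3 + 7 = 10
  3 + 8 = 11
  3 + 10 = 13
  7 + 8 = 15
  7 + 10 = 17
  8 + 10 = 18
Collected distinct sums: {1, 5, 6, 8, 10, 11, 13, 15, 17, 18}
|A +̂ A| = 10
(Reference bound: |A +̂ A| ≥ 2|A| - 3 for |A| ≥ 2, with |A| = 5 giving ≥ 7.)

|A +̂ A| = 10


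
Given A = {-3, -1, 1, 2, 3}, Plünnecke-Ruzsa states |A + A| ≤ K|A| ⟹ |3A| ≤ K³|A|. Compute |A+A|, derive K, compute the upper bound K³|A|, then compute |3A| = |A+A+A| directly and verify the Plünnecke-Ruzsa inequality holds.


|A| = 5.
Step 1: Compute A + A by enumerating all 25 pairs.
A + A = {-6, -4, -2, -1, 0, 1, 2, 3, 4, 5, 6}, so |A + A| = 11.
Step 2: Doubling constant K = |A + A|/|A| = 11/5 = 11/5 ≈ 2.2000.
Step 3: Plünnecke-Ruzsa gives |3A| ≤ K³·|A| = (2.2000)³ · 5 ≈ 53.2400.
Step 4: Compute 3A = A + A + A directly by enumerating all triples (a,b,c) ∈ A³; |3A| = 17.
Step 5: Check 17 ≤ 53.2400? Yes ✓.

K = 11/5, Plünnecke-Ruzsa bound K³|A| ≈ 53.2400, |3A| = 17, inequality holds.


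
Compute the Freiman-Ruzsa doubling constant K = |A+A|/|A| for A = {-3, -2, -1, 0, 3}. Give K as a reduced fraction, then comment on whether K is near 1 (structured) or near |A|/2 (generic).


|A| = 5.
Compute A + A by enumerating all 25 pairs.
A + A = {-6, -5, -4, -3, -2, -1, 0, 1, 2, 3, 6}, so |A + A| = 11.
K = |A + A| / |A| = 11/5 (already in lowest terms) ≈ 2.2000.
Reference: AP of size 5 gives K = 9/5 ≈ 1.8000; a fully generic set of size 5 gives K ≈ 3.0000.

|A| = 5, |A + A| = 11, K = 11/5.


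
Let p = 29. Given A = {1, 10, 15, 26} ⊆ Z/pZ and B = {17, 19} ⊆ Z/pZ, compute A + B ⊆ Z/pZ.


Work in Z/29Z: reduce every sum a + b modulo 29.
Enumerate all 8 pairs:
a = 1: 1+17=18, 1+19=20
a = 10: 10+17=27, 10+19=0
a = 15: 15+17=3, 15+19=5
a = 26: 26+17=14, 26+19=16
Distinct residues collected: {0, 3, 5, 14, 16, 18, 20, 27}
|A + B| = 8 (out of 29 total residues).

A + B = {0, 3, 5, 14, 16, 18, 20, 27}


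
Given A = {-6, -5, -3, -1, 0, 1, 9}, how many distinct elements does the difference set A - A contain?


A - A = {a - a' : a, a' ∈ A}; |A| = 7.
Bounds: 2|A|-1 ≤ |A - A| ≤ |A|² - |A| + 1, i.e. 13 ≤ |A - A| ≤ 43.
Note: 0 ∈ A - A always (from a - a). The set is symmetric: if d ∈ A - A then -d ∈ A - A.
Enumerate nonzero differences d = a - a' with a > a' (then include -d):
Positive differences: {1, 2, 3, 4, 5, 6, 7, 8, 9, 10, 12, 14, 15}
Full difference set: {0} ∪ (positive diffs) ∪ (negative diffs).
|A - A| = 1 + 2·13 = 27 (matches direct enumeration: 27).

|A - A| = 27


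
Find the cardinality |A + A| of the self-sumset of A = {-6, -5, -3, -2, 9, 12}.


A + A = {a + a' : a, a' ∈ A}; |A| = 6.
General bounds: 2|A| - 1 ≤ |A + A| ≤ |A|(|A|+1)/2, i.e. 11 ≤ |A + A| ≤ 21.
Lower bound 2|A|-1 is attained iff A is an arithmetic progression.
Enumerate sums a + a' for a ≤ a' (symmetric, so this suffices):
a = -6: -6+-6=-12, -6+-5=-11, -6+-3=-9, -6+-2=-8, -6+9=3, -6+12=6
a = -5: -5+-5=-10, -5+-3=-8, -5+-2=-7, -5+9=4, -5+12=7
a = -3: -3+-3=-6, -3+-2=-5, -3+9=6, -3+12=9
a = -2: -2+-2=-4, -2+9=7, -2+12=10
a = 9: 9+9=18, 9+12=21
a = 12: 12+12=24
Distinct sums: {-12, -11, -10, -9, -8, -7, -6, -5, -4, 3, 4, 6, 7, 9, 10, 18, 21, 24}
|A + A| = 18

|A + A| = 18


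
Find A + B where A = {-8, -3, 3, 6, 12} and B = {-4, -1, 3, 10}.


A + B = {a + b : a ∈ A, b ∈ B}.
Enumerate all |A|·|B| = 5·4 = 20 pairs (a, b) and collect distinct sums.
a = -8: -8+-4=-12, -8+-1=-9, -8+3=-5, -8+10=2
a = -3: -3+-4=-7, -3+-1=-4, -3+3=0, -3+10=7
a = 3: 3+-4=-1, 3+-1=2, 3+3=6, 3+10=13
a = 6: 6+-4=2, 6+-1=5, 6+3=9, 6+10=16
a = 12: 12+-4=8, 12+-1=11, 12+3=15, 12+10=22
Collecting distinct sums: A + B = {-12, -9, -7, -5, -4, -1, 0, 2, 5, 6, 7, 8, 9, 11, 13, 15, 16, 22}
|A + B| = 18

A + B = {-12, -9, -7, -5, -4, -1, 0, 2, 5, 6, 7, 8, 9, 11, 13, 15, 16, 22}


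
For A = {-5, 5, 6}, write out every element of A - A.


A - A = {a - a' : a, a' ∈ A}.
Compute a - a' for each ordered pair (a, a'):
a = -5: -5--5=0, -5-5=-10, -5-6=-11
a = 5: 5--5=10, 5-5=0, 5-6=-1
a = 6: 6--5=11, 6-5=1, 6-6=0
Collecting distinct values (and noting 0 appears from a-a):
A - A = {-11, -10, -1, 0, 1, 10, 11}
|A - A| = 7

A - A = {-11, -10, -1, 0, 1, 10, 11}


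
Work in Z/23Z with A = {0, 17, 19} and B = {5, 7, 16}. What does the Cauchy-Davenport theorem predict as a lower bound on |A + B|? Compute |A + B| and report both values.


Cauchy-Davenport: |A + B| ≥ min(p, |A| + |B| - 1) for A, B nonempty in Z/pZ.
|A| = 3, |B| = 3, p = 23.
CD lower bound = min(23, 3 + 3 - 1) = min(23, 5) = 5.
Compute A + B mod 23 directly:
a = 0: 0+5=5, 0+7=7, 0+16=16
a = 17: 17+5=22, 17+7=1, 17+16=10
a = 19: 19+5=1, 19+7=3, 19+16=12
A + B = {1, 3, 5, 7, 10, 12, 16, 22}, so |A + B| = 8.
Verify: 8 ≥ 5? Yes ✓.

CD lower bound = 5, actual |A + B| = 8.


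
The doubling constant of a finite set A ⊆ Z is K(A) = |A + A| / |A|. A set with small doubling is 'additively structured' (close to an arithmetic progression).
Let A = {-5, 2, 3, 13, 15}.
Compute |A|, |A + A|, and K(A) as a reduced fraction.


|A| = 5.
Compute A + A by enumerating all 25 pairs.
A + A = {-10, -3, -2, 4, 5, 6, 8, 10, 15, 16, 17, 18, 26, 28, 30}, so |A + A| = 15.
K = |A + A| / |A| = 15/5 = 3/1 ≈ 3.0000.
Reference: AP of size 5 gives K = 9/5 ≈ 1.8000; a fully generic set of size 5 gives K ≈ 3.0000.

|A| = 5, |A + A| = 15, K = 15/5 = 3/1.


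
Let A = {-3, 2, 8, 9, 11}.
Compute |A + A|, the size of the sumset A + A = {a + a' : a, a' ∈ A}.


A + A = {a + a' : a, a' ∈ A}; |A| = 5.
General bounds: 2|A| - 1 ≤ |A + A| ≤ |A|(|A|+1)/2, i.e. 9 ≤ |A + A| ≤ 15.
Lower bound 2|A|-1 is attained iff A is an arithmetic progression.
Enumerate sums a + a' for a ≤ a' (symmetric, so this suffices):
a = -3: -3+-3=-6, -3+2=-1, -3+8=5, -3+9=6, -3+11=8
a = 2: 2+2=4, 2+8=10, 2+9=11, 2+11=13
a = 8: 8+8=16, 8+9=17, 8+11=19
a = 9: 9+9=18, 9+11=20
a = 11: 11+11=22
Distinct sums: {-6, -1, 4, 5, 6, 8, 10, 11, 13, 16, 17, 18, 19, 20, 22}
|A + A| = 15

|A + A| = 15


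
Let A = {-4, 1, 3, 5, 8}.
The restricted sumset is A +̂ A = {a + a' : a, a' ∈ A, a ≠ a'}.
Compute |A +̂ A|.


Restricted sumset: A +̂ A = {a + a' : a ∈ A, a' ∈ A, a ≠ a'}.
Equivalently, take A + A and drop any sum 2a that is achievable ONLY as a + a for a ∈ A (i.e. sums representable only with equal summands).
Enumerate pairs (a, a') with a < a' (symmetric, so each unordered pair gives one sum; this covers all a ≠ a'):
  -4 + 1 = -3
  -4 + 3 = -1
  -4 + 5 = 1
  -4 + 8 = 4
  1 + 3 = 4
  1 + 5 = 6
  1 + 8 = 9
  3 + 5 = 8
  3 + 8 = 11
  5 + 8 = 13
Collected distinct sums: {-3, -1, 1, 4, 6, 8, 9, 11, 13}
|A +̂ A| = 9
(Reference bound: |A +̂ A| ≥ 2|A| - 3 for |A| ≥ 2, with |A| = 5 giving ≥ 7.)

|A +̂ A| = 9


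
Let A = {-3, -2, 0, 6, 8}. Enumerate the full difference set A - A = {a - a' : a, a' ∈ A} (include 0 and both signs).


A - A = {a - a' : a, a' ∈ A}.
Compute a - a' for each ordered pair (a, a'):
a = -3: -3--3=0, -3--2=-1, -3-0=-3, -3-6=-9, -3-8=-11
a = -2: -2--3=1, -2--2=0, -2-0=-2, -2-6=-8, -2-8=-10
a = 0: 0--3=3, 0--2=2, 0-0=0, 0-6=-6, 0-8=-8
a = 6: 6--3=9, 6--2=8, 6-0=6, 6-6=0, 6-8=-2
a = 8: 8--3=11, 8--2=10, 8-0=8, 8-6=2, 8-8=0
Collecting distinct values (and noting 0 appears from a-a):
A - A = {-11, -10, -9, -8, -6, -3, -2, -1, 0, 1, 2, 3, 6, 8, 9, 10, 11}
|A - A| = 17

A - A = {-11, -10, -9, -8, -6, -3, -2, -1, 0, 1, 2, 3, 6, 8, 9, 10, 11}


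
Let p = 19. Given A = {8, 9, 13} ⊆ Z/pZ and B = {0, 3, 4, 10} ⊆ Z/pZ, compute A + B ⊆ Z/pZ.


Work in Z/19Z: reduce every sum a + b modulo 19.
Enumerate all 12 pairs:
a = 8: 8+0=8, 8+3=11, 8+4=12, 8+10=18
a = 9: 9+0=9, 9+3=12, 9+4=13, 9+10=0
a = 13: 13+0=13, 13+3=16, 13+4=17, 13+10=4
Distinct residues collected: {0, 4, 8, 9, 11, 12, 13, 16, 17, 18}
|A + B| = 10 (out of 19 total residues).

A + B = {0, 4, 8, 9, 11, 12, 13, 16, 17, 18}


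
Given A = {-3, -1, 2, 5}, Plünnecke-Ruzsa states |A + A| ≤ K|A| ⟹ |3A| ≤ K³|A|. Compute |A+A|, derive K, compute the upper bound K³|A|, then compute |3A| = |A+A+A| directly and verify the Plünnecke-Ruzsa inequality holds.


|A| = 4.
Step 1: Compute A + A by enumerating all 16 pairs.
A + A = {-6, -4, -2, -1, 1, 2, 4, 7, 10}, so |A + A| = 9.
Step 2: Doubling constant K = |A + A|/|A| = 9/4 = 9/4 ≈ 2.2500.
Step 3: Plünnecke-Ruzsa gives |3A| ≤ K³·|A| = (2.2500)³ · 4 ≈ 45.5625.
Step 4: Compute 3A = A + A + A directly by enumerating all triples (a,b,c) ∈ A³; |3A| = 16.
Step 5: Check 16 ≤ 45.5625? Yes ✓.

K = 9/4, Plünnecke-Ruzsa bound K³|A| ≈ 45.5625, |3A| = 16, inequality holds.


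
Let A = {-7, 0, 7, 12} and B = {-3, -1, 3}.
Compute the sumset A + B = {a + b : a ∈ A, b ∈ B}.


A + B = {a + b : a ∈ A, b ∈ B}.
Enumerate all |A|·|B| = 4·3 = 12 pairs (a, b) and collect distinct sums.
a = -7: -7+-3=-10, -7+-1=-8, -7+3=-4
a = 0: 0+-3=-3, 0+-1=-1, 0+3=3
a = 7: 7+-3=4, 7+-1=6, 7+3=10
a = 12: 12+-3=9, 12+-1=11, 12+3=15
Collecting distinct sums: A + B = {-10, -8, -4, -3, -1, 3, 4, 6, 9, 10, 11, 15}
|A + B| = 12

A + B = {-10, -8, -4, -3, -1, 3, 4, 6, 9, 10, 11, 15}


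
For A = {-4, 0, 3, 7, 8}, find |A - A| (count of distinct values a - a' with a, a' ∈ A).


A - A = {a - a' : a, a' ∈ A}; |A| = 5.
Bounds: 2|A|-1 ≤ |A - A| ≤ |A|² - |A| + 1, i.e. 9 ≤ |A - A| ≤ 21.
Note: 0 ∈ A - A always (from a - a). The set is symmetric: if d ∈ A - A then -d ∈ A - A.
Enumerate nonzero differences d = a - a' with a > a' (then include -d):
Positive differences: {1, 3, 4, 5, 7, 8, 11, 12}
Full difference set: {0} ∪ (positive diffs) ∪ (negative diffs).
|A - A| = 1 + 2·8 = 17 (matches direct enumeration: 17).

|A - A| = 17


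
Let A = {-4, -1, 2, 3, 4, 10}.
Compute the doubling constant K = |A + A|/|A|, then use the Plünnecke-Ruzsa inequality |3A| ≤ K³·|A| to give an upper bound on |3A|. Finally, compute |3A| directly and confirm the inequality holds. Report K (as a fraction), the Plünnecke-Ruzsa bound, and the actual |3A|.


|A| = 6.
Step 1: Compute A + A by enumerating all 36 pairs.
A + A = {-8, -5, -2, -1, 0, 1, 2, 3, 4, 5, 6, 7, 8, 9, 12, 13, 14, 20}, so |A + A| = 18.
Step 2: Doubling constant K = |A + A|/|A| = 18/6 = 18/6 ≈ 3.0000.
Step 3: Plünnecke-Ruzsa gives |3A| ≤ K³·|A| = (3.0000)³ · 6 ≈ 162.0000.
Step 4: Compute 3A = A + A + A directly by enumerating all triples (a,b,c) ∈ A³; |3A| = 32.
Step 5: Check 32 ≤ 162.0000? Yes ✓.

K = 18/6, Plünnecke-Ruzsa bound K³|A| ≈ 162.0000, |3A| = 32, inequality holds.


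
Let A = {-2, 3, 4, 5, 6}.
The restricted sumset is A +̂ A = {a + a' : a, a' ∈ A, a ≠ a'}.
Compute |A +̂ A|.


Restricted sumset: A +̂ A = {a + a' : a ∈ A, a' ∈ A, a ≠ a'}.
Equivalently, take A + A and drop any sum 2a that is achievable ONLY as a + a for a ∈ A (i.e. sums representable only with equal summands).
Enumerate pairs (a, a') with a < a' (symmetric, so each unordered pair gives one sum; this covers all a ≠ a'):
  -2 + 3 = 1
  -2 + 4 = 2
  -2 + 5 = 3
  -2 + 6 = 4
  3 + 4 = 7
  3 + 5 = 8
  3 + 6 = 9
  4 + 5 = 9
  4 + 6 = 10
  5 + 6 = 11
Collected distinct sums: {1, 2, 3, 4, 7, 8, 9, 10, 11}
|A +̂ A| = 9
(Reference bound: |A +̂ A| ≥ 2|A| - 3 for |A| ≥ 2, with |A| = 5 giving ≥ 7.)

|A +̂ A| = 9


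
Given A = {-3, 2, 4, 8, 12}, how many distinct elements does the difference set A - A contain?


A - A = {a - a' : a, a' ∈ A}; |A| = 5.
Bounds: 2|A|-1 ≤ |A - A| ≤ |A|² - |A| + 1, i.e. 9 ≤ |A - A| ≤ 21.
Note: 0 ∈ A - A always (from a - a). The set is symmetric: if d ∈ A - A then -d ∈ A - A.
Enumerate nonzero differences d = a - a' with a > a' (then include -d):
Positive differences: {2, 4, 5, 6, 7, 8, 10, 11, 15}
Full difference set: {0} ∪ (positive diffs) ∪ (negative diffs).
|A - A| = 1 + 2·9 = 19 (matches direct enumeration: 19).

|A - A| = 19


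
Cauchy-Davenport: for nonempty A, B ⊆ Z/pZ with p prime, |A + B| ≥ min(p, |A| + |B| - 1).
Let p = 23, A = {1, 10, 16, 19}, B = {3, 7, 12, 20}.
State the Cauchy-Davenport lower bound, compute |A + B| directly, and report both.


Cauchy-Davenport: |A + B| ≥ min(p, |A| + |B| - 1) for A, B nonempty in Z/pZ.
|A| = 4, |B| = 4, p = 23.
CD lower bound = min(23, 4 + 4 - 1) = min(23, 7) = 7.
Compute A + B mod 23 directly:
a = 1: 1+3=4, 1+7=8, 1+12=13, 1+20=21
a = 10: 10+3=13, 10+7=17, 10+12=22, 10+20=7
a = 16: 16+3=19, 16+7=0, 16+12=5, 16+20=13
a = 19: 19+3=22, 19+7=3, 19+12=8, 19+20=16
A + B = {0, 3, 4, 5, 7, 8, 13, 16, 17, 19, 21, 22}, so |A + B| = 12.
Verify: 12 ≥ 7? Yes ✓.

CD lower bound = 7, actual |A + B| = 12.


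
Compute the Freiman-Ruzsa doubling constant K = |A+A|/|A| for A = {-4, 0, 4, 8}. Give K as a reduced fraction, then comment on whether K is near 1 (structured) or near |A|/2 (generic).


|A| = 4.
Compute A + A by enumerating all 16 pairs.
A + A = {-8, -4, 0, 4, 8, 12, 16}, so |A + A| = 7.
K = |A + A| / |A| = 7/4 (already in lowest terms) ≈ 1.7500.
Reference: AP of size 4 gives K = 7/4 ≈ 1.7500; a fully generic set of size 4 gives K ≈ 2.5000.

|A| = 4, |A + A| = 7, K = 7/4.


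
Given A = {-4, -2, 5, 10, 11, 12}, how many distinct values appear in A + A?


A + A = {a + a' : a, a' ∈ A}; |A| = 6.
General bounds: 2|A| - 1 ≤ |A + A| ≤ |A|(|A|+1)/2, i.e. 11 ≤ |A + A| ≤ 21.
Lower bound 2|A|-1 is attained iff A is an arithmetic progression.
Enumerate sums a + a' for a ≤ a' (symmetric, so this suffices):
a = -4: -4+-4=-8, -4+-2=-6, -4+5=1, -4+10=6, -4+11=7, -4+12=8
a = -2: -2+-2=-4, -2+5=3, -2+10=8, -2+11=9, -2+12=10
a = 5: 5+5=10, 5+10=15, 5+11=16, 5+12=17
a = 10: 10+10=20, 10+11=21, 10+12=22
a = 11: 11+11=22, 11+12=23
a = 12: 12+12=24
Distinct sums: {-8, -6, -4, 1, 3, 6, 7, 8, 9, 10, 15, 16, 17, 20, 21, 22, 23, 24}
|A + A| = 18

|A + A| = 18


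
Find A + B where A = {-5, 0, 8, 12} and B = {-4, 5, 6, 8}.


A + B = {a + b : a ∈ A, b ∈ B}.
Enumerate all |A|·|B| = 4·4 = 16 pairs (a, b) and collect distinct sums.
a = -5: -5+-4=-9, -5+5=0, -5+6=1, -5+8=3
a = 0: 0+-4=-4, 0+5=5, 0+6=6, 0+8=8
a = 8: 8+-4=4, 8+5=13, 8+6=14, 8+8=16
a = 12: 12+-4=8, 12+5=17, 12+6=18, 12+8=20
Collecting distinct sums: A + B = {-9, -4, 0, 1, 3, 4, 5, 6, 8, 13, 14, 16, 17, 18, 20}
|A + B| = 15

A + B = {-9, -4, 0, 1, 3, 4, 5, 6, 8, 13, 14, 16, 17, 18, 20}


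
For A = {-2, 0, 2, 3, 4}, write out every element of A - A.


A - A = {a - a' : a, a' ∈ A}.
Compute a - a' for each ordered pair (a, a'):
a = -2: -2--2=0, -2-0=-2, -2-2=-4, -2-3=-5, -2-4=-6
a = 0: 0--2=2, 0-0=0, 0-2=-2, 0-3=-3, 0-4=-4
a = 2: 2--2=4, 2-0=2, 2-2=0, 2-3=-1, 2-4=-2
a = 3: 3--2=5, 3-0=3, 3-2=1, 3-3=0, 3-4=-1
a = 4: 4--2=6, 4-0=4, 4-2=2, 4-3=1, 4-4=0
Collecting distinct values (and noting 0 appears from a-a):
A - A = {-6, -5, -4, -3, -2, -1, 0, 1, 2, 3, 4, 5, 6}
|A - A| = 13

A - A = {-6, -5, -4, -3, -2, -1, 0, 1, 2, 3, 4, 5, 6}


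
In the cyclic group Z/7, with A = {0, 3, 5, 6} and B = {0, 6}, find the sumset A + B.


Work in Z/7Z: reduce every sum a + b modulo 7.
Enumerate all 8 pairs:
a = 0: 0+0=0, 0+6=6
a = 3: 3+0=3, 3+6=2
a = 5: 5+0=5, 5+6=4
a = 6: 6+0=6, 6+6=5
Distinct residues collected: {0, 2, 3, 4, 5, 6}
|A + B| = 6 (out of 7 total residues).

A + B = {0, 2, 3, 4, 5, 6}


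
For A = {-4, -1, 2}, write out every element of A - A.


A - A = {a - a' : a, a' ∈ A}.
Compute a - a' for each ordered pair (a, a'):
a = -4: -4--4=0, -4--1=-3, -4-2=-6
a = -1: -1--4=3, -1--1=0, -1-2=-3
a = 2: 2--4=6, 2--1=3, 2-2=0
Collecting distinct values (and noting 0 appears from a-a):
A - A = {-6, -3, 0, 3, 6}
|A - A| = 5

A - A = {-6, -3, 0, 3, 6}


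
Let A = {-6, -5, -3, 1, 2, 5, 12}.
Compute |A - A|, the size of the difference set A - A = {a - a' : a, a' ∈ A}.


A - A = {a - a' : a, a' ∈ A}; |A| = 7.
Bounds: 2|A|-1 ≤ |A - A| ≤ |A|² - |A| + 1, i.e. 13 ≤ |A - A| ≤ 43.
Note: 0 ∈ A - A always (from a - a). The set is symmetric: if d ∈ A - A then -d ∈ A - A.
Enumerate nonzero differences d = a - a' with a > a' (then include -d):
Positive differences: {1, 2, 3, 4, 5, 6, 7, 8, 10, 11, 15, 17, 18}
Full difference set: {0} ∪ (positive diffs) ∪ (negative diffs).
|A - A| = 1 + 2·13 = 27 (matches direct enumeration: 27).

|A - A| = 27


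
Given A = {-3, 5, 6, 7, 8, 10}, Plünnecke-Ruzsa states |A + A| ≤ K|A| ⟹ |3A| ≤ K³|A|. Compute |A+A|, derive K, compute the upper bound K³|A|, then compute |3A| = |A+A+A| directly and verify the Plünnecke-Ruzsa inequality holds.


|A| = 6.
Step 1: Compute A + A by enumerating all 36 pairs.
A + A = {-6, 2, 3, 4, 5, 7, 10, 11, 12, 13, 14, 15, 16, 17, 18, 20}, so |A + A| = 16.
Step 2: Doubling constant K = |A + A|/|A| = 16/6 = 16/6 ≈ 2.6667.
Step 3: Plünnecke-Ruzsa gives |3A| ≤ K³·|A| = (2.6667)³ · 6 ≈ 113.7778.
Step 4: Compute 3A = A + A + A directly by enumerating all triples (a,b,c) ∈ A³; |3A| = 29.
Step 5: Check 29 ≤ 113.7778? Yes ✓.

K = 16/6, Plünnecke-Ruzsa bound K³|A| ≈ 113.7778, |3A| = 29, inequality holds.


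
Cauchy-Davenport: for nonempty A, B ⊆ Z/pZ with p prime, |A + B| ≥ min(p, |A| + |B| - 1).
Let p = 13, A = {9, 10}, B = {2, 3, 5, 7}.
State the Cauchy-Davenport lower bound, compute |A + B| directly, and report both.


Cauchy-Davenport: |A + B| ≥ min(p, |A| + |B| - 1) for A, B nonempty in Z/pZ.
|A| = 2, |B| = 4, p = 13.
CD lower bound = min(13, 2 + 4 - 1) = min(13, 5) = 5.
Compute A + B mod 13 directly:
a = 9: 9+2=11, 9+3=12, 9+5=1, 9+7=3
a = 10: 10+2=12, 10+3=0, 10+5=2, 10+7=4
A + B = {0, 1, 2, 3, 4, 11, 12}, so |A + B| = 7.
Verify: 7 ≥ 5? Yes ✓.

CD lower bound = 5, actual |A + B| = 7.


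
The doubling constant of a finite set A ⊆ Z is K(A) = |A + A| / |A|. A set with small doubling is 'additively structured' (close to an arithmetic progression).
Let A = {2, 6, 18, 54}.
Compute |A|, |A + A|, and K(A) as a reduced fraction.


|A| = 4.
Compute A + A by enumerating all 16 pairs.
A + A = {4, 8, 12, 20, 24, 36, 56, 60, 72, 108}, so |A + A| = 10.
K = |A + A| / |A| = 10/4 = 5/2 ≈ 2.5000.
Reference: AP of size 4 gives K = 7/4 ≈ 1.7500; a fully generic set of size 4 gives K ≈ 2.5000.

|A| = 4, |A + A| = 10, K = 10/4 = 5/2.


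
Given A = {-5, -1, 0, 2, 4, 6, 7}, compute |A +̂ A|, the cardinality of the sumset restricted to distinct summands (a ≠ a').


Restricted sumset: A +̂ A = {a + a' : a ∈ A, a' ∈ A, a ≠ a'}.
Equivalently, take A + A and drop any sum 2a that is achievable ONLY as a + a for a ∈ A (i.e. sums representable only with equal summands).
Enumerate pairs (a, a') with a < a' (symmetric, so each unordered pair gives one sum; this covers all a ≠ a'):
  -5 + -1 = -6
  -5 + 0 = -5
  -5 + 2 = -3
  -5 + 4 = -1
  -5 + 6 = 1
  -5 + 7 = 2
  -1 + 0 = -1
  -1 + 2 = 1
  -1 + 4 = 3
  -1 + 6 = 5
  -1 + 7 = 6
  0 + 2 = 2
  0 + 4 = 4
  0 + 6 = 6
  0 + 7 = 7
  2 + 4 = 6
  2 + 6 = 8
  2 + 7 = 9
  4 + 6 = 10
  4 + 7 = 11
  6 + 7 = 13
Collected distinct sums: {-6, -5, -3, -1, 1, 2, 3, 4, 5, 6, 7, 8, 9, 10, 11, 13}
|A +̂ A| = 16
(Reference bound: |A +̂ A| ≥ 2|A| - 3 for |A| ≥ 2, with |A| = 7 giving ≥ 11.)

|A +̂ A| = 16


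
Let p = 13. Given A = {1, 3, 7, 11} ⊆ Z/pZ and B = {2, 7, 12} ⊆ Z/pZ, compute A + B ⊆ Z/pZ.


Work in Z/13Z: reduce every sum a + b modulo 13.
Enumerate all 12 pairs:
a = 1: 1+2=3, 1+7=8, 1+12=0
a = 3: 3+2=5, 3+7=10, 3+12=2
a = 7: 7+2=9, 7+7=1, 7+12=6
a = 11: 11+2=0, 11+7=5, 11+12=10
Distinct residues collected: {0, 1, 2, 3, 5, 6, 8, 9, 10}
|A + B| = 9 (out of 13 total residues).

A + B = {0, 1, 2, 3, 5, 6, 8, 9, 10}


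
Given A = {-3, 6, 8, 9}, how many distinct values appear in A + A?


A + A = {a + a' : a, a' ∈ A}; |A| = 4.
General bounds: 2|A| - 1 ≤ |A + A| ≤ |A|(|A|+1)/2, i.e. 7 ≤ |A + A| ≤ 10.
Lower bound 2|A|-1 is attained iff A is an arithmetic progression.
Enumerate sums a + a' for a ≤ a' (symmetric, so this suffices):
a = -3: -3+-3=-6, -3+6=3, -3+8=5, -3+9=6
a = 6: 6+6=12, 6+8=14, 6+9=15
a = 8: 8+8=16, 8+9=17
a = 9: 9+9=18
Distinct sums: {-6, 3, 5, 6, 12, 14, 15, 16, 17, 18}
|A + A| = 10

|A + A| = 10


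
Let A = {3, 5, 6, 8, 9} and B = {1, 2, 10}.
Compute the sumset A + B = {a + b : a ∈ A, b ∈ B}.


A + B = {a + b : a ∈ A, b ∈ B}.
Enumerate all |A|·|B| = 5·3 = 15 pairs (a, b) and collect distinct sums.
a = 3: 3+1=4, 3+2=5, 3+10=13
a = 5: 5+1=6, 5+2=7, 5+10=15
a = 6: 6+1=7, 6+2=8, 6+10=16
a = 8: 8+1=9, 8+2=10, 8+10=18
a = 9: 9+1=10, 9+2=11, 9+10=19
Collecting distinct sums: A + B = {4, 5, 6, 7, 8, 9, 10, 11, 13, 15, 16, 18, 19}
|A + B| = 13

A + B = {4, 5, 6, 7, 8, 9, 10, 11, 13, 15, 16, 18, 19}


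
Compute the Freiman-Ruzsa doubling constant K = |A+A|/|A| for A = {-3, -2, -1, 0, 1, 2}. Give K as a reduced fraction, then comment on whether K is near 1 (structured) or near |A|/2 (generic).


|A| = 6.
Compute A + A by enumerating all 36 pairs.
A + A = {-6, -5, -4, -3, -2, -1, 0, 1, 2, 3, 4}, so |A + A| = 11.
K = |A + A| / |A| = 11/6 (already in lowest terms) ≈ 1.8333.
Reference: AP of size 6 gives K = 11/6 ≈ 1.8333; a fully generic set of size 6 gives K ≈ 3.5000.

|A| = 6, |A + A| = 11, K = 11/6.


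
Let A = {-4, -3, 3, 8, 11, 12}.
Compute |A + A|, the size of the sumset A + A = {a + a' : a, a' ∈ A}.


A + A = {a + a' : a, a' ∈ A}; |A| = 6.
General bounds: 2|A| - 1 ≤ |A + A| ≤ |A|(|A|+1)/2, i.e. 11 ≤ |A + A| ≤ 21.
Lower bound 2|A|-1 is attained iff A is an arithmetic progression.
Enumerate sums a + a' for a ≤ a' (symmetric, so this suffices):
a = -4: -4+-4=-8, -4+-3=-7, -4+3=-1, -4+8=4, -4+11=7, -4+12=8
a = -3: -3+-3=-6, -3+3=0, -3+8=5, -3+11=8, -3+12=9
a = 3: 3+3=6, 3+8=11, 3+11=14, 3+12=15
a = 8: 8+8=16, 8+11=19, 8+12=20
a = 11: 11+11=22, 11+12=23
a = 12: 12+12=24
Distinct sums: {-8, -7, -6, -1, 0, 4, 5, 6, 7, 8, 9, 11, 14, 15, 16, 19, 20, 22, 23, 24}
|A + A| = 20

|A + A| = 20


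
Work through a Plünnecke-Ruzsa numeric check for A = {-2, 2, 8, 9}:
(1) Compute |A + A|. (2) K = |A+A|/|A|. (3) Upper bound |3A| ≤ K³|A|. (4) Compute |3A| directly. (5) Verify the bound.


|A| = 4.
Step 1: Compute A + A by enumerating all 16 pairs.
A + A = {-4, 0, 4, 6, 7, 10, 11, 16, 17, 18}, so |A + A| = 10.
Step 2: Doubling constant K = |A + A|/|A| = 10/4 = 10/4 ≈ 2.5000.
Step 3: Plünnecke-Ruzsa gives |3A| ≤ K³·|A| = (2.5000)³ · 4 ≈ 62.5000.
Step 4: Compute 3A = A + A + A directly by enumerating all triples (a,b,c) ∈ A³; |3A| = 20.
Step 5: Check 20 ≤ 62.5000? Yes ✓.

K = 10/4, Plünnecke-Ruzsa bound K³|A| ≈ 62.5000, |3A| = 20, inequality holds.


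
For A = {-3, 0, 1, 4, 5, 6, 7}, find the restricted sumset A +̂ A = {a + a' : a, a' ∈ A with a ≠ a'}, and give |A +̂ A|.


Restricted sumset: A +̂ A = {a + a' : a ∈ A, a' ∈ A, a ≠ a'}.
Equivalently, take A + A and drop any sum 2a that is achievable ONLY as a + a for a ∈ A (i.e. sums representable only with equal summands).
Enumerate pairs (a, a') with a < a' (symmetric, so each unordered pair gives one sum; this covers all a ≠ a'):
  -3 + 0 = -3
  -3 + 1 = -2
  -3 + 4 = 1
  -3 + 5 = 2
  -3 + 6 = 3
  -3 + 7 = 4
  0 + 1 = 1
  0 + 4 = 4
  0 + 5 = 5
  0 + 6 = 6
  0 + 7 = 7
  1 + 4 = 5
  1 + 5 = 6
  1 + 6 = 7
  1 + 7 = 8
  4 + 5 = 9
  4 + 6 = 10
  4 + 7 = 11
  5 + 6 = 11
  5 + 7 = 12
  6 + 7 = 13
Collected distinct sums: {-3, -2, 1, 2, 3, 4, 5, 6, 7, 8, 9, 10, 11, 12, 13}
|A +̂ A| = 15
(Reference bound: |A +̂ A| ≥ 2|A| - 3 for |A| ≥ 2, with |A| = 7 giving ≥ 11.)

|A +̂ A| = 15


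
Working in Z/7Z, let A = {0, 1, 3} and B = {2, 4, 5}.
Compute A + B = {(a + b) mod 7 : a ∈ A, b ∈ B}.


Work in Z/7Z: reduce every sum a + b modulo 7.
Enumerate all 9 pairs:
a = 0: 0+2=2, 0+4=4, 0+5=5
a = 1: 1+2=3, 1+4=5, 1+5=6
a = 3: 3+2=5, 3+4=0, 3+5=1
Distinct residues collected: {0, 1, 2, 3, 4, 5, 6}
|A + B| = 7 (out of 7 total residues).

A + B = {0, 1, 2, 3, 4, 5, 6}


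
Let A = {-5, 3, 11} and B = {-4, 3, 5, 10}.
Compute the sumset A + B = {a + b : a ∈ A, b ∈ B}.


A + B = {a + b : a ∈ A, b ∈ B}.
Enumerate all |A|·|B| = 3·4 = 12 pairs (a, b) and collect distinct sums.
a = -5: -5+-4=-9, -5+3=-2, -5+5=0, -5+10=5
a = 3: 3+-4=-1, 3+3=6, 3+5=8, 3+10=13
a = 11: 11+-4=7, 11+3=14, 11+5=16, 11+10=21
Collecting distinct sums: A + B = {-9, -2, -1, 0, 5, 6, 7, 8, 13, 14, 16, 21}
|A + B| = 12

A + B = {-9, -2, -1, 0, 5, 6, 7, 8, 13, 14, 16, 21}


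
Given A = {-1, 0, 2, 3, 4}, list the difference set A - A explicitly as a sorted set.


A - A = {a - a' : a, a' ∈ A}.
Compute a - a' for each ordered pair (a, a'):
a = -1: -1--1=0, -1-0=-1, -1-2=-3, -1-3=-4, -1-4=-5
a = 0: 0--1=1, 0-0=0, 0-2=-2, 0-3=-3, 0-4=-4
a = 2: 2--1=3, 2-0=2, 2-2=0, 2-3=-1, 2-4=-2
a = 3: 3--1=4, 3-0=3, 3-2=1, 3-3=0, 3-4=-1
a = 4: 4--1=5, 4-0=4, 4-2=2, 4-3=1, 4-4=0
Collecting distinct values (and noting 0 appears from a-a):
A - A = {-5, -4, -3, -2, -1, 0, 1, 2, 3, 4, 5}
|A - A| = 11

A - A = {-5, -4, -3, -2, -1, 0, 1, 2, 3, 4, 5}


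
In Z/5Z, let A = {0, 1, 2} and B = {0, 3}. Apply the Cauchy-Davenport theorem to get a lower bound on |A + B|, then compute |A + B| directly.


Cauchy-Davenport: |A + B| ≥ min(p, |A| + |B| - 1) for A, B nonempty in Z/pZ.
|A| = 3, |B| = 2, p = 5.
CD lower bound = min(5, 3 + 2 - 1) = min(5, 4) = 4.
Compute A + B mod 5 directly:
a = 0: 0+0=0, 0+3=3
a = 1: 1+0=1, 1+3=4
a = 2: 2+0=2, 2+3=0
A + B = {0, 1, 2, 3, 4}, so |A + B| = 5.
Verify: 5 ≥ 4? Yes ✓.

CD lower bound = 4, actual |A + B| = 5.


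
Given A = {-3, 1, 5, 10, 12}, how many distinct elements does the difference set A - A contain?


A - A = {a - a' : a, a' ∈ A}; |A| = 5.
Bounds: 2|A|-1 ≤ |A - A| ≤ |A|² - |A| + 1, i.e. 9 ≤ |A - A| ≤ 21.
Note: 0 ∈ A - A always (from a - a). The set is symmetric: if d ∈ A - A then -d ∈ A - A.
Enumerate nonzero differences d = a - a' with a > a' (then include -d):
Positive differences: {2, 4, 5, 7, 8, 9, 11, 13, 15}
Full difference set: {0} ∪ (positive diffs) ∪ (negative diffs).
|A - A| = 1 + 2·9 = 19 (matches direct enumeration: 19).

|A - A| = 19


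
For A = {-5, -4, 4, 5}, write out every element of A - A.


A - A = {a - a' : a, a' ∈ A}.
Compute a - a' for each ordered pair (a, a'):
a = -5: -5--5=0, -5--4=-1, -5-4=-9, -5-5=-10
a = -4: -4--5=1, -4--4=0, -4-4=-8, -4-5=-9
a = 4: 4--5=9, 4--4=8, 4-4=0, 4-5=-1
a = 5: 5--5=10, 5--4=9, 5-4=1, 5-5=0
Collecting distinct values (and noting 0 appears from a-a):
A - A = {-10, -9, -8, -1, 0, 1, 8, 9, 10}
|A - A| = 9

A - A = {-10, -9, -8, -1, 0, 1, 8, 9, 10}


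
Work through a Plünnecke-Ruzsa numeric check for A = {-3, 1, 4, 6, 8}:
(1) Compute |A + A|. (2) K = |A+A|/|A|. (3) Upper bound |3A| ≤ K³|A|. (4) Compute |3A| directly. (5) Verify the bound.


|A| = 5.
Step 1: Compute A + A by enumerating all 25 pairs.
A + A = {-6, -2, 1, 2, 3, 5, 7, 8, 9, 10, 12, 14, 16}, so |A + A| = 13.
Step 2: Doubling constant K = |A + A|/|A| = 13/5 = 13/5 ≈ 2.6000.
Step 3: Plünnecke-Ruzsa gives |3A| ≤ K³·|A| = (2.6000)³ · 5 ≈ 87.8800.
Step 4: Compute 3A = A + A + A directly by enumerating all triples (a,b,c) ∈ A³; |3A| = 25.
Step 5: Check 25 ≤ 87.8800? Yes ✓.

K = 13/5, Plünnecke-Ruzsa bound K³|A| ≈ 87.8800, |3A| = 25, inequality holds.


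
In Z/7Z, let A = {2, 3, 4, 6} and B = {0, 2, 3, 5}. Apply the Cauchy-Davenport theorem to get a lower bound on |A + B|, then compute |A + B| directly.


Cauchy-Davenport: |A + B| ≥ min(p, |A| + |B| - 1) for A, B nonempty in Z/pZ.
|A| = 4, |B| = 4, p = 7.
CD lower bound = min(7, 4 + 4 - 1) = min(7, 7) = 7.
Compute A + B mod 7 directly:
a = 2: 2+0=2, 2+2=4, 2+3=5, 2+5=0
a = 3: 3+0=3, 3+2=5, 3+3=6, 3+5=1
a = 4: 4+0=4, 4+2=6, 4+3=0, 4+5=2
a = 6: 6+0=6, 6+2=1, 6+3=2, 6+5=4
A + B = {0, 1, 2, 3, 4, 5, 6}, so |A + B| = 7.
Verify: 7 ≥ 7? Yes ✓.

CD lower bound = 7, actual |A + B| = 7.


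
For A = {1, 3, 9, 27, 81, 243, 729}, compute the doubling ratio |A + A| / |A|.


|A| = 7.
Compute A + A by enumerating all 49 pairs.
A + A = {2, 4, 6, 10, 12, 18, 28, 30, 36, 54, 82, 84, 90, 108, 162, 244, 246, 252, 270, 324, 486, 730, 732, 738, 756, 810, 972, 1458}, so |A + A| = 28.
K = |A + A| / |A| = 28/7 = 4/1 ≈ 4.0000.
Reference: AP of size 7 gives K = 13/7 ≈ 1.8571; a fully generic set of size 7 gives K ≈ 4.0000.

|A| = 7, |A + A| = 28, K = 28/7 = 4/1.


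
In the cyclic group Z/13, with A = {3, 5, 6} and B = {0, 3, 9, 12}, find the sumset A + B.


Work in Z/13Z: reduce every sum a + b modulo 13.
Enumerate all 12 pairs:
a = 3: 3+0=3, 3+3=6, 3+9=12, 3+12=2
a = 5: 5+0=5, 5+3=8, 5+9=1, 5+12=4
a = 6: 6+0=6, 6+3=9, 6+9=2, 6+12=5
Distinct residues collected: {1, 2, 3, 4, 5, 6, 8, 9, 12}
|A + B| = 9 (out of 13 total residues).

A + B = {1, 2, 3, 4, 5, 6, 8, 9, 12}


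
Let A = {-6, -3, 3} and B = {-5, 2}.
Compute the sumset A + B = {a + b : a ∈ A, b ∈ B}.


A + B = {a + b : a ∈ A, b ∈ B}.
Enumerate all |A|·|B| = 3·2 = 6 pairs (a, b) and collect distinct sums.
a = -6: -6+-5=-11, -6+2=-4
a = -3: -3+-5=-8, -3+2=-1
a = 3: 3+-5=-2, 3+2=5
Collecting distinct sums: A + B = {-11, -8, -4, -2, -1, 5}
|A + B| = 6

A + B = {-11, -8, -4, -2, -1, 5}


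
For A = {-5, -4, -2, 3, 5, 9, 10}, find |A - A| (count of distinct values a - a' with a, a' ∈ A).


A - A = {a - a' : a, a' ∈ A}; |A| = 7.
Bounds: 2|A|-1 ≤ |A - A| ≤ |A|² - |A| + 1, i.e. 13 ≤ |A - A| ≤ 43.
Note: 0 ∈ A - A always (from a - a). The set is symmetric: if d ∈ A - A then -d ∈ A - A.
Enumerate nonzero differences d = a - a' with a > a' (then include -d):
Positive differences: {1, 2, 3, 4, 5, 6, 7, 8, 9, 10, 11, 12, 13, 14, 15}
Full difference set: {0} ∪ (positive diffs) ∪ (negative diffs).
|A - A| = 1 + 2·15 = 31 (matches direct enumeration: 31).

|A - A| = 31


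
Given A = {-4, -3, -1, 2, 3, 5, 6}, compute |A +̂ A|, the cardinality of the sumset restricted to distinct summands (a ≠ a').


Restricted sumset: A +̂ A = {a + a' : a ∈ A, a' ∈ A, a ≠ a'}.
Equivalently, take A + A and drop any sum 2a that is achievable ONLY as a + a for a ∈ A (i.e. sums representable only with equal summands).
Enumerate pairs (a, a') with a < a' (symmetric, so each unordered pair gives one sum; this covers all a ≠ a'):
  -4 + -3 = -7
  -4 + -1 = -5
  -4 + 2 = -2
  -4 + 3 = -1
  -4 + 5 = 1
  -4 + 6 = 2
  -3 + -1 = -4
  -3 + 2 = -1
  -3 + 3 = 0
  -3 + 5 = 2
  -3 + 6 = 3
  -1 + 2 = 1
  -1 + 3 = 2
  -1 + 5 = 4
  -1 + 6 = 5
  2 + 3 = 5
  2 + 5 = 7
  2 + 6 = 8
  3 + 5 = 8
  3 + 6 = 9
  5 + 6 = 11
Collected distinct sums: {-7, -5, -4, -2, -1, 0, 1, 2, 3, 4, 5, 7, 8, 9, 11}
|A +̂ A| = 15
(Reference bound: |A +̂ A| ≥ 2|A| - 3 for |A| ≥ 2, with |A| = 7 giving ≥ 11.)

|A +̂ A| = 15


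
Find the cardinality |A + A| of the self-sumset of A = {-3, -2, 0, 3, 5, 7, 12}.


A + A = {a + a' : a, a' ∈ A}; |A| = 7.
General bounds: 2|A| - 1 ≤ |A + A| ≤ |A|(|A|+1)/2, i.e. 13 ≤ |A + A| ≤ 28.
Lower bound 2|A|-1 is attained iff A is an arithmetic progression.
Enumerate sums a + a' for a ≤ a' (symmetric, so this suffices):
a = -3: -3+-3=-6, -3+-2=-5, -3+0=-3, -3+3=0, -3+5=2, -3+7=4, -3+12=9
a = -2: -2+-2=-4, -2+0=-2, -2+3=1, -2+5=3, -2+7=5, -2+12=10
a = 0: 0+0=0, 0+3=3, 0+5=5, 0+7=7, 0+12=12
a = 3: 3+3=6, 3+5=8, 3+7=10, 3+12=15
a = 5: 5+5=10, 5+7=12, 5+12=17
a = 7: 7+7=14, 7+12=19
a = 12: 12+12=24
Distinct sums: {-6, -5, -4, -3, -2, 0, 1, 2, 3, 4, 5, 6, 7, 8, 9, 10, 12, 14, 15, 17, 19, 24}
|A + A| = 22

|A + A| = 22


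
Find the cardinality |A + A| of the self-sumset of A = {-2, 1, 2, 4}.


A + A = {a + a' : a, a' ∈ A}; |A| = 4.
General bounds: 2|A| - 1 ≤ |A + A| ≤ |A|(|A|+1)/2, i.e. 7 ≤ |A + A| ≤ 10.
Lower bound 2|A|-1 is attained iff A is an arithmetic progression.
Enumerate sums a + a' for a ≤ a' (symmetric, so this suffices):
a = -2: -2+-2=-4, -2+1=-1, -2+2=0, -2+4=2
a = 1: 1+1=2, 1+2=3, 1+4=5
a = 2: 2+2=4, 2+4=6
a = 4: 4+4=8
Distinct sums: {-4, -1, 0, 2, 3, 4, 5, 6, 8}
|A + A| = 9

|A + A| = 9


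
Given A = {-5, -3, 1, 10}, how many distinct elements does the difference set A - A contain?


A - A = {a - a' : a, a' ∈ A}; |A| = 4.
Bounds: 2|A|-1 ≤ |A - A| ≤ |A|² - |A| + 1, i.e. 7 ≤ |A - A| ≤ 13.
Note: 0 ∈ A - A always (from a - a). The set is symmetric: if d ∈ A - A then -d ∈ A - A.
Enumerate nonzero differences d = a - a' with a > a' (then include -d):
Positive differences: {2, 4, 6, 9, 13, 15}
Full difference set: {0} ∪ (positive diffs) ∪ (negative diffs).
|A - A| = 1 + 2·6 = 13 (matches direct enumeration: 13).

|A - A| = 13


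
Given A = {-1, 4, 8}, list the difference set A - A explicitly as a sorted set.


A - A = {a - a' : a, a' ∈ A}.
Compute a - a' for each ordered pair (a, a'):
a = -1: -1--1=0, -1-4=-5, -1-8=-9
a = 4: 4--1=5, 4-4=0, 4-8=-4
a = 8: 8--1=9, 8-4=4, 8-8=0
Collecting distinct values (and noting 0 appears from a-a):
A - A = {-9, -5, -4, 0, 4, 5, 9}
|A - A| = 7

A - A = {-9, -5, -4, 0, 4, 5, 9}


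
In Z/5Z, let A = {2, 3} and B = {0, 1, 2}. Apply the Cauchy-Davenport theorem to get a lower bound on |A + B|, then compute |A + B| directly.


Cauchy-Davenport: |A + B| ≥ min(p, |A| + |B| - 1) for A, B nonempty in Z/pZ.
|A| = 2, |B| = 3, p = 5.
CD lower bound = min(5, 2 + 3 - 1) = min(5, 4) = 4.
Compute A + B mod 5 directly:
a = 2: 2+0=2, 2+1=3, 2+2=4
a = 3: 3+0=3, 3+1=4, 3+2=0
A + B = {0, 2, 3, 4}, so |A + B| = 4.
Verify: 4 ≥ 4? Yes ✓.

CD lower bound = 4, actual |A + B| = 4.


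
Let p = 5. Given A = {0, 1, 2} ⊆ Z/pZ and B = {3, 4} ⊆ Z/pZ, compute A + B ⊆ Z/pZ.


Work in Z/5Z: reduce every sum a + b modulo 5.
Enumerate all 6 pairs:
a = 0: 0+3=3, 0+4=4
a = 1: 1+3=4, 1+4=0
a = 2: 2+3=0, 2+4=1
Distinct residues collected: {0, 1, 3, 4}
|A + B| = 4 (out of 5 total residues).

A + B = {0, 1, 3, 4}


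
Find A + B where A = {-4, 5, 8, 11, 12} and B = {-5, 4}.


A + B = {a + b : a ∈ A, b ∈ B}.
Enumerate all |A|·|B| = 5·2 = 10 pairs (a, b) and collect distinct sums.
a = -4: -4+-5=-9, -4+4=0
a = 5: 5+-5=0, 5+4=9
a = 8: 8+-5=3, 8+4=12
a = 11: 11+-5=6, 11+4=15
a = 12: 12+-5=7, 12+4=16
Collecting distinct sums: A + B = {-9, 0, 3, 6, 7, 9, 12, 15, 16}
|A + B| = 9

A + B = {-9, 0, 3, 6, 7, 9, 12, 15, 16}


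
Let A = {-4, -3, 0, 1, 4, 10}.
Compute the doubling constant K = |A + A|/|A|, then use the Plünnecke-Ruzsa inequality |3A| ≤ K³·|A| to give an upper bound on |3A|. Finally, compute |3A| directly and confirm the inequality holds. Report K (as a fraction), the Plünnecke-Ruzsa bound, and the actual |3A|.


|A| = 6.
Step 1: Compute A + A by enumerating all 36 pairs.
A + A = {-8, -7, -6, -4, -3, -2, 0, 1, 2, 4, 5, 6, 7, 8, 10, 11, 14, 20}, so |A + A| = 18.
Step 2: Doubling constant K = |A + A|/|A| = 18/6 = 18/6 ≈ 3.0000.
Step 3: Plünnecke-Ruzsa gives |3A| ≤ K³·|A| = (3.0000)³ · 6 ≈ 162.0000.
Step 4: Compute 3A = A + A + A directly by enumerating all triples (a,b,c) ∈ A³; |3A| = 34.
Step 5: Check 34 ≤ 162.0000? Yes ✓.

K = 18/6, Plünnecke-Ruzsa bound K³|A| ≈ 162.0000, |3A| = 34, inequality holds.


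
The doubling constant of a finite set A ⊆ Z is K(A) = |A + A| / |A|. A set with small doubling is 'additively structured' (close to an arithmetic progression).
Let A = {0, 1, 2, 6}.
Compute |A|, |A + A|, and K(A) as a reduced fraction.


|A| = 4.
Compute A + A by enumerating all 16 pairs.
A + A = {0, 1, 2, 3, 4, 6, 7, 8, 12}, so |A + A| = 9.
K = |A + A| / |A| = 9/4 (already in lowest terms) ≈ 2.2500.
Reference: AP of size 4 gives K = 7/4 ≈ 1.7500; a fully generic set of size 4 gives K ≈ 2.5000.

|A| = 4, |A + A| = 9, K = 9/4.


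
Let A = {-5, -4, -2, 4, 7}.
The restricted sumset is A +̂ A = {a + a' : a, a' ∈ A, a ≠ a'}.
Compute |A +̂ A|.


Restricted sumset: A +̂ A = {a + a' : a ∈ A, a' ∈ A, a ≠ a'}.
Equivalently, take A + A and drop any sum 2a that is achievable ONLY as a + a for a ∈ A (i.e. sums representable only with equal summands).
Enumerate pairs (a, a') with a < a' (symmetric, so each unordered pair gives one sum; this covers all a ≠ a'):
  -5 + -4 = -9
  -5 + -2 = -7
  -5 + 4 = -1
  -5 + 7 = 2
  -4 + -2 = -6
  -4 + 4 = 0
  -4 + 7 = 3
  -2 + 4 = 2
  -2 + 7 = 5
  4 + 7 = 11
Collected distinct sums: {-9, -7, -6, -1, 0, 2, 3, 5, 11}
|A +̂ A| = 9
(Reference bound: |A +̂ A| ≥ 2|A| - 3 for |A| ≥ 2, with |A| = 5 giving ≥ 7.)

|A +̂ A| = 9


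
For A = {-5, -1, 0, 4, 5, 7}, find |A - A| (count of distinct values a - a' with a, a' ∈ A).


A - A = {a - a' : a, a' ∈ A}; |A| = 6.
Bounds: 2|A|-1 ≤ |A - A| ≤ |A|² - |A| + 1, i.e. 11 ≤ |A - A| ≤ 31.
Note: 0 ∈ A - A always (from a - a). The set is symmetric: if d ∈ A - A then -d ∈ A - A.
Enumerate nonzero differences d = a - a' with a > a' (then include -d):
Positive differences: {1, 2, 3, 4, 5, 6, 7, 8, 9, 10, 12}
Full difference set: {0} ∪ (positive diffs) ∪ (negative diffs).
|A - A| = 1 + 2·11 = 23 (matches direct enumeration: 23).

|A - A| = 23


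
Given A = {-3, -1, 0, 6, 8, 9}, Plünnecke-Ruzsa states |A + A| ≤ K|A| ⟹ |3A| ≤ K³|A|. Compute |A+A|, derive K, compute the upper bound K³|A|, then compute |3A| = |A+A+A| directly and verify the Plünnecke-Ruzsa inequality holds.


|A| = 6.
Step 1: Compute A + A by enumerating all 36 pairs.
A + A = {-6, -4, -3, -2, -1, 0, 3, 5, 6, 7, 8, 9, 12, 14, 15, 16, 17, 18}, so |A + A| = 18.
Step 2: Doubling constant K = |A + A|/|A| = 18/6 = 18/6 ≈ 3.0000.
Step 3: Plünnecke-Ruzsa gives |3A| ≤ K³·|A| = (3.0000)³ · 6 ≈ 162.0000.
Step 4: Compute 3A = A + A + A directly by enumerating all triples (a,b,c) ∈ A³; |3A| = 33.
Step 5: Check 33 ≤ 162.0000? Yes ✓.

K = 18/6, Plünnecke-Ruzsa bound K³|A| ≈ 162.0000, |3A| = 33, inequality holds.
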